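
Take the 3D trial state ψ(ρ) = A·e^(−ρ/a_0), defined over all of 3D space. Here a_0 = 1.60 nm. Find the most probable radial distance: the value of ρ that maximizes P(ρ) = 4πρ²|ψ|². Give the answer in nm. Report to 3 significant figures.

The maximum of P(ρ) = 4πρ²|ψ|² occurs where its derivative vanishes.
Solving yields ρ = a_0.
With a_0 = 1.60, the most probable radial distance is 1.600 nm.

ρ ≈ 1.60 nm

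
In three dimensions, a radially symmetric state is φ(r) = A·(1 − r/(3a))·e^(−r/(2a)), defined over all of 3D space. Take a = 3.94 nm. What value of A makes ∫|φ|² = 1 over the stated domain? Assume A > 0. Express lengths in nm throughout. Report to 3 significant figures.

A ≈ 0.0442 nm^(-3/2)

Normalization requires ∫|φ|² 4πr² dr = 1, integrated from 0 to ∞.
The integral (without the A² prefactor) comes out to 8·π·a^3/3.
Setting this equal to 1 gives A² = 1/(8·π·a^3/3).
With a = 3.94: A² = 0.001952 and A = 0.04418.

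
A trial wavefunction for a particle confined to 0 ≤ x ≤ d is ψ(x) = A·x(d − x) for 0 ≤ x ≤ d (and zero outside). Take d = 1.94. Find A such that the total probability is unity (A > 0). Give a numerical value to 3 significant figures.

Normalization requires ∫|ψ|² dx = 1, integrated from 0 to d.
Expanding the polynomial and integrating term by term, ∫|ψ|² dx = A²·(d^5/30).
So A² = (d^5/30)^(−1).
With d = 1.94: A² = 1.092 and A = 1.045.

A ≈ 1.04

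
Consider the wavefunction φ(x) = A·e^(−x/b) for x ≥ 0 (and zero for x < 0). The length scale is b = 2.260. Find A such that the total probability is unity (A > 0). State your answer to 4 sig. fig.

A ≈ 0.9407

Require ∫ |φ|² dx = 1 over the whole domain.
Using ∫₀^∞ xⁿ e^(−αx) dx = n!/αⁿ⁺¹, ∫|φ|² dx = A²·(b/2).
Substituting b = 2.260 gives A² = 0.88496, so A = 0.94072.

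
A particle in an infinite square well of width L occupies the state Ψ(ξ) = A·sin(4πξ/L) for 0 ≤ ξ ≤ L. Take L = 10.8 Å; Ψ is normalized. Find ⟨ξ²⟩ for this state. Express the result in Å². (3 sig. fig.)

⟨ξ^2⟩ ≈ 38.5 Å^2

⟨ξ²⟩ = ∫ ξ^2 |Ψ|² dξ over the full domain.
Using sin²θ = (1 − cos 2θ)/2, evaluating both integrals, ⟨ξ²⟩ = -L^2/(32·π^2) + L^2/3.
With L = 10.8, ⟨ξ^2⟩ = 38.51.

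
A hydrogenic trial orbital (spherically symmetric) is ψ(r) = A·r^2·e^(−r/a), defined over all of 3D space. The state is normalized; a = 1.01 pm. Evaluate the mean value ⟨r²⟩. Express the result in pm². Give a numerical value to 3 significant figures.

⟨r²⟩ = ∫ r^2 |ψ|² 4πr² dr over the full domain.
Recall ∫₀^∞ r^m e^(−r/β) dr = m!·β^(m+1), the ratio of the moment integral to the normalization integral gives ⟨r²⟩ = 14·a^2.
Putting a = 1.01 gives 14.28.

⟨r^2⟩ ≈ 14.3 pm^2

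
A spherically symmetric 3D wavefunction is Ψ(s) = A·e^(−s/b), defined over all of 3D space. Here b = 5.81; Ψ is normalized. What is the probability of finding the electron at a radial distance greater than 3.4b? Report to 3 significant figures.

P = ∫ |Ψ|² 4πs² ds over s > 3.4b.
A² is fixed by ∫₀^∞ 4πs²|Ψ|² ds = 1, i.e. A² = (π·b^3)^(−1).
Substituting u = s/b, A², 4π and the length scale all cancel in the ratio: P = ∫_{3.4}^{∞} u^2·e^(-2·u) du / ∫_{0}^{∞} u^2·e^(-2·u) du.
Using ∫ u^2·e^(-2·u) du = -(2·u^2 + 2·u + 1)·e^(-2·u)/4, the numerator is 773·e^(-34/5)/100 and the denominator is 1/4.
Taking the ratio yields P = 0.03444.

P ≈ 0.0344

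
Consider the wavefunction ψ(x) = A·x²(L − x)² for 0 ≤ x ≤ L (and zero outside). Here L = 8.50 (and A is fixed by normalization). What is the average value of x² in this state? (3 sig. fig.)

⟨x^2⟩ ≈ 19.7

The expectation value is the |ψ|²-weighted average of x^2: ∫ x^2|ψ|² dx.
Expanding the polynomial and integrating term by term, evaluating both integrals, ⟨x²⟩ = 3·L^2/11.
With L = 8.50, ⟨x^2⟩ = 19.70.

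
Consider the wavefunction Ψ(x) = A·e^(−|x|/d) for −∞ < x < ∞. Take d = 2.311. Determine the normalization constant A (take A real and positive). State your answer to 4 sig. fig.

Normalization requires ∫|Ψ|² dx = 1, integrated from −∞ to ∞.
Recall ∫₀^∞ x^m e^(−x/β) dx = m!·β^(m+1), with Ψ = A·e^(−|x|/d), the integral evaluates to A²·[d].
So A² = (d)^(−1).
Substituting d = 2.311 gives A² = 0.43271, so A = 0.65781.

A ≈ 0.6578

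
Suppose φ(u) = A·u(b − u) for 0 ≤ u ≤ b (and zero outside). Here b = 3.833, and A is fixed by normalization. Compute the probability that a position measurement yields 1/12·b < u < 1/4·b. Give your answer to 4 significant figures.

P ≈ 0.09843

|φ|² is the probability density, so P = ∫_{1/12·b}^{1/4·b} |φ|² du.
The normalization integral ∫|φ|²du over the whole domain equals b^5/30·A², and A² cancels in the ratio.
Substituting t = u/b, A² and the length scale cancel in the ratio: P = ∫_{1/12}^{1/4} t^2·(1 - t)^2 dt / ∫_{0}^{1} t^2·(1 - t)^2 dt.
An antiderivative of t^2·(1 - t)^2 is t^3·(6·t^2 - 15·t + 10)/30; evaluating from 1/12 to 1/4 gives ≈ 0.00328093, while the full integral is 1/30.
The result is P = 0.098428.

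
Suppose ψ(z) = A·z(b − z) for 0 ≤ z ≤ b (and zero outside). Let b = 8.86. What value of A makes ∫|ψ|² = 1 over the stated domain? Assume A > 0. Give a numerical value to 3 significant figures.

We need A² ∫|f|² dz = 1, taking the integral from 0 to b.
Expanding the polynomial and integrating term by term, ∫|ψ|² dz = A²·(b^5/30).
Hence A² = 1/[b^5/30].
Plugging in b = 8.86 yields A = 0.02344.

A ≈ 0.0234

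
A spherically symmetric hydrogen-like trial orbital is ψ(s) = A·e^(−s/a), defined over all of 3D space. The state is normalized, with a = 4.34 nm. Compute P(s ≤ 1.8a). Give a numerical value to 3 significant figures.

P ≈ 0.697

P = ∫ |ψ|² 4πs² ds over s ≤ 1.8a.
The full normalization integral is A²·[π·a^3] = 1, fixing A².
Let u = s/a; then A², 4π and the length scale all cancel, so P = ∫_{0}^{1.8} u^2·e^(-2·u) du ÷ ∫_{0}^{∞} u^2·e^(-2·u) du.
An antiderivative of u^2·e^(-2·u) is -(2·u^2 + 2·u + 1)·e^(-2·u)/4; evaluating from 0 to 1.8 gives 1/4 - 277·e^(-18/5)/100, while the full integral is 1/4.
This evaluates to P = 0.6973.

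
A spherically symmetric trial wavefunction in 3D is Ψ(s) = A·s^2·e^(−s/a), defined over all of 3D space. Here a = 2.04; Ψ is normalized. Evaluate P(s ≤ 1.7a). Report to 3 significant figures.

Integrate the radial probability density 4πs²|Ψ|² over s ≤ 1.7a.
The full normalization integral is A²·[45·π·a^7/2] = 1, fixing A².
Let u = s/a; then A², 4π and the length scale all cancel, so P = ∫_{0}^{1.7} u^6·e^(-2·u) du ÷ ∫_{0}^{∞} u^6·e^(-2·u) du.
An antiderivative of u^6·e^(-2·u) is -(4·u^6 + 12·u^5 + 30·u^4 + 60·u^3 + 90·u^2 + 90·u + 45)·e^(-2·u)/8; evaluating from 0 to 1.7 gives ≈ 0.32542, while the full integral is 45/8.
The region integral divided by the full integral gives P = 0.05785.

P ≈ 0.0579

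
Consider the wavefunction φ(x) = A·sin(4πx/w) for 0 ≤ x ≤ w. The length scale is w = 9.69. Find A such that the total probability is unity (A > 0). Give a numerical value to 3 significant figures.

A ≈ 0.454

We need A² ∫|f|² dx = 1, taking the integral from 0 to w.
Using sin²θ = (1 − cos 2θ)/2, ∫|φ|² dx = A²·(w/2).
With w = 9.69: A² = 0.2064 and A = 0.4543.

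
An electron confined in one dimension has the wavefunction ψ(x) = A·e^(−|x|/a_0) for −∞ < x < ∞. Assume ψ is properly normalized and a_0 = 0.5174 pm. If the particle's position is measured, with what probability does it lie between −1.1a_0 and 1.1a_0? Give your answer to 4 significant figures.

The probability is P = ∫ |ψ|² dx over [−1.1a_0, 1.1a_0].
Since A² = 1/(a_0), this is the region integral divided by the full normalization integral.
By symmetry take twice the x ≥ 0 contribution in numerator and denominator; the 2's cancel. In terms of u = x/a_0 (A² and the length scale cancel between numerator and denominator), P = [∫_{0}^{1.1} e^(-2·u) du] / [∫_{0}^{∞} e^(-2·u) du].
An antiderivative of e^(-2·u) is -e^(-2·u)/2; evaluating from 0 to 1.1 gives 1/2 - e^(-11/5)/2, while the full integral is 1/2.
The result is P = 0.88920.

P ≈ 0.8892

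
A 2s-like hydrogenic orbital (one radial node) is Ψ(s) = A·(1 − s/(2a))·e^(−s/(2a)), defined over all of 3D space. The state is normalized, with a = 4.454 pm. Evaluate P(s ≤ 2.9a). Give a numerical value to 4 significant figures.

P ≈ 0.06758

P = ∫ |Ψ|² 4πs² ds over s ≤ 2.9a.
A² is fixed by ∫₀^∞ 4πs²|Ψ|² ds = 1, i.e. A² = (8·π·a^3)^(−1).
In terms of u = s/a (A², 4π and the length scale all cancel between numerator and denominator), P = [∫_{0}^{2.9} u^2·(1 - u/2)^2·e^(-u) du] / [∫_{0}^{∞} u^2·(1 - u/2)^2·e^(-u) du].
An antiderivative of u^2·(1 - u/2)^2·e^(-u) is -(u^4/4 + u^2 + 2·u + 2)·e^(-u); evaluating from 0 to 2.9 gives ≈ 0.135152, while the full integral is 2.
Taking the ratio yields P = 0.067576.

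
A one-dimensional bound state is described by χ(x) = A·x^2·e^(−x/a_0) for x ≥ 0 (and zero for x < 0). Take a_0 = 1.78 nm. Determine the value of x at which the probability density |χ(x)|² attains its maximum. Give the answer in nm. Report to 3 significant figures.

Set d/dx [|χ(x)|²] = 0 and solve for x > 0.
This gives x = 2·a_0.
With a_0 = 1.78, the most probable position is 3.560 nm.

x ≈ 3.56 nm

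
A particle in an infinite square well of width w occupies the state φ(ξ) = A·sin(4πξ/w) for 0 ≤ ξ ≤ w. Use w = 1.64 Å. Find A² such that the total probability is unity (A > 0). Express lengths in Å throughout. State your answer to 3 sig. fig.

The normalization condition is ∫|φ|² dξ = 1 from 0 to w.
The integral (without the A² prefactor) comes out to w/2.
So A² = (w/2)^(−1).
With w = 1.64: A² = 1.220 and A = 1.104.

A^2 ≈ 1.22 Å^(-1)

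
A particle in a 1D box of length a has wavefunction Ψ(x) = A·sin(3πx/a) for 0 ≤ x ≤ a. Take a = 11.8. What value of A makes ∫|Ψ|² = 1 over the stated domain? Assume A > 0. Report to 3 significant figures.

A ≈ 0.412

Normalization requires ∫|Ψ|² dx = 1, integrated from 0 to a.
With Ψ = A·sin(3πx/a), the integral evaluates to A²·[a/2].
Hence A² = 1/[a/2].
Plugging in a = 11.8 yields A = 0.4117.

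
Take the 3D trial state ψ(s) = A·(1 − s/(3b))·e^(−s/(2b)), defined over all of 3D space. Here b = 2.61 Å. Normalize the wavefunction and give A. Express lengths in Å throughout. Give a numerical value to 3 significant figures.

A ≈ 0.0819 Å^(-3/2)

We need A² ∫|f|² 4πs² ds = 1, taking the integral from 0 to ∞.
In 3D with spherical symmetry the volume element is 4πs² ds.
Using ∫₀^∞ sⁿ e^(−αs) ds = n!/αⁿ⁺¹, with ψ = A·(1 − s/(3b))·e^(−s/(2b)), the integral evaluates to A²·[8·π·b^3/3].
Setting this equal to 1 gives A² = 1/(8·π·b^3/3).
With b = 2.61: A² = 0.006714 and A = 0.08194.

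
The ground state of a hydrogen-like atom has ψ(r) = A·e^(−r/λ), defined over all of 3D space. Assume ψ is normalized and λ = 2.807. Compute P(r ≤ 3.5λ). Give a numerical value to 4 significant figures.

P ≈ 0.9704

P = ∫ |ψ|² 4πr² dr over r ≤ 3.5λ.
A² is fixed by ∫₀^∞ 4πr²|ψ|² dr = 1, i.e. A² = (π·λ^3)^(−1).
Substituting u = r/λ, A², 4π and the length scale all cancel in the ratio: P = ∫_{0}^{3.5} u^2·e^(-2·u) du / ∫_{0}^{∞} u^2·e^(-2·u) du.
An antiderivative of u^2·e^(-2·u) is -(2·u^2 + 2·u + 1)·e^(-2·u)/4; evaluating from 0 to 3.5 gives 1/4 - 65·e^(-7)/8, while the full integral is 1/4.
The region integral divided by the full integral gives P = 0.97036.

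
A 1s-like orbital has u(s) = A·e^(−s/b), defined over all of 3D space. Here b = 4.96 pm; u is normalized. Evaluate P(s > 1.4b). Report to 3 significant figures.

P ≈ 0.469

P = ∫ |u|² 4πs² ds over s > 1.4b.
A² is fixed by ∫₀^∞ 4πs²|u|² ds = 1, i.e. A² = (π·b^3)^(−1).
In terms of t = s/b (A², 4π and the length scale all cancel between numerator and denominator), P = [∫_{1.4}^{∞} t^2·e^(-2·t) dt] / [∫_{0}^{∞} t^2·e^(-2·t) dt].
Using ∫ t^2·e^(-2·t) dt = -(2·t^2 + 2·t + 1)·e^(-2·t)/4, the numerator is 193·e^(-14/5)/100 and the denominator is 1/4.
The region integral divided by the full integral gives P = 0.4695.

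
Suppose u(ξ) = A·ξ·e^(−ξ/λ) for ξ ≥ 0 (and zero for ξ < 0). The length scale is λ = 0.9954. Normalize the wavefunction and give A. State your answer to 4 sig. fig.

Require ∫ |u|² dξ = 1 over the whole domain.
The integral (without the A² prefactor) comes out to λ^3/4.
Hence A² = 1/[λ^3/4].
Plugging in λ = 0.9954 yields A = 2.0139.

A ≈ 2.014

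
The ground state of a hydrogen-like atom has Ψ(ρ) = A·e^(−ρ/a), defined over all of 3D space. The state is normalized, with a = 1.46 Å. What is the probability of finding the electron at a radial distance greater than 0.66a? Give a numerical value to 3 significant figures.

P ≈ 0.852

P = ∫ |Ψ|² 4πρ² dρ over ρ > 0.66a.
A² is fixed by ∫₀^∞ 4πρ²|Ψ|² dρ = 1, i.e. A² = (π·a^3)^(−1).
Let u = ρ/a; then A², 4π and the length scale all cancel, so P = ∫_{0.66}^{∞} u^2·e^(-2·u) du ÷ ∫_{0}^{∞} u^2·e^(-2·u) du.
With ∫ u^2·e^(-2·u) du = -(2·u^2 + 2·u + 1)·e^(-2·u)/4 + C, the region integral is 3989·e^(-33/25)/5000 and the full one is 1/4.
Taking the ratio yields P = 0.8525.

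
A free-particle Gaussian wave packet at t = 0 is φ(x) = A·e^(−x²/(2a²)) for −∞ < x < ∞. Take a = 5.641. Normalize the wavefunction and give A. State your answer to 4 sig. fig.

Normalization requires ∫|φ|² dx = 1, integrated from −∞ to ∞.
Differentiating ∫e^(−αx²) dx = √(π/α) under α to get the higher moments, the integral (without the A² prefactor) comes out to √(π)·a.
Hence A² = 1/[√(π)·a].
Plugging in a = 5.641 yields A = 0.31625.

A ≈ 0.3163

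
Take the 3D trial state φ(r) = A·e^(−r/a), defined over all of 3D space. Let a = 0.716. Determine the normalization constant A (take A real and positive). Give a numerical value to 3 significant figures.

The normalization condition is ∫|φ|² 4πr² dr = 1 from 0 to ∞.
(Spherical symmetry: dV = 4πr² dr.)
With φ = A·e^(−r/a), the integral evaluates to A²·[π·a^3].
Hence A² = 1/[π·a^3].
Plugging in a = 0.716 yields A = 0.9312.

A ≈ 0.931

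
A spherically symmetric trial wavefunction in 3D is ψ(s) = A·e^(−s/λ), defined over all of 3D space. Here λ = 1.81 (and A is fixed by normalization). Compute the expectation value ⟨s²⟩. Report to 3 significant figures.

The expectation value is the |ψ|²-weighted average of s^2: ∫ s^2|ψ|² 4πs² ds.
The ratio of the moment integral to the normalization integral gives ⟨s²⟩ = 3·λ^2.
Putting λ = 1.81 gives 9.828.

⟨s^2⟩ ≈ 9.83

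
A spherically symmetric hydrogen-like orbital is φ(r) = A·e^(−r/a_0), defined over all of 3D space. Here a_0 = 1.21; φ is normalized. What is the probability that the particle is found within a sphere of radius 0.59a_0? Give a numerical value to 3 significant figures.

P ≈ 0.116

P = ∫ |φ|² 4πr² dr over r ≤ 0.59a_0.
The full normalization integral is A²·[π·a_0^3] = 1, fixing A².
In terms of u = r/a_0 (A², 4π and the length scale all cancel between numerator and denominator), P = [∫_{0}^{0.59} u^2·e^(-2·u) du] / [∫_{0}^{∞} u^2·e^(-2·u) du].
An antiderivative of u^2·e^(-2·u) is -(2·u^2 + 2·u + 1)·e^(-2·u)/4; evaluating from 0 to 0.59 gives ≈ 0.029051, while the full integral is 1/4.
The region integral divided by the full integral gives P = 0.1162.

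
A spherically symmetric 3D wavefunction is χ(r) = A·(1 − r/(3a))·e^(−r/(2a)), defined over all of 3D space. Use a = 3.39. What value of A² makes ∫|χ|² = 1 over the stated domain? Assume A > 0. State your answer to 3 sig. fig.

A^2 ≈ 0.00306

We need A² ∫|f|² 4πr² dr = 1, taking the integral from 0 to ∞.
In 3D with spherical symmetry the volume element is 4πr² dr.
With χ = A·(1 − r/(3a))·e^(−r/(2a)), the integral evaluates to A²·[8·π·a^3/3].
Substituting a = 3.39 gives A² = 0.003064, so A = 0.05535.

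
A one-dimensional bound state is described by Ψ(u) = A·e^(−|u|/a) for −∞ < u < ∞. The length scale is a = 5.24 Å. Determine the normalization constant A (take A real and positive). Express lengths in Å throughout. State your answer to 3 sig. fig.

Require ∫ |Ψ|² du = 1 over the whole domain.
Using ∫₀^∞ uⁿ e^(−αu) du = n!/αⁿ⁺¹, carrying out the integral gives A² · a.
Hence A² = 1/[a].
Plugging in a = 5.24 yields A = 0.4369.

A ≈ 0.437 Å^(-1/2)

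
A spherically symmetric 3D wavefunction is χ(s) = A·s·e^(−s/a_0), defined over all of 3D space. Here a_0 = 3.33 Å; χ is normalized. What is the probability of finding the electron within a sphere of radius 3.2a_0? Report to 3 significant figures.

P ≈ 0.765

P = ∫ |χ|² 4πs² ds over s ≤ 3.2a_0.
A² is fixed by ∫₀^∞ 4πs²|χ|² ds = 1, i.e. A² = (3·π·a_0^5)^(−1).
Substituting u = s/a_0, A², 4π and the length scale all cancel in the ratio: P = ∫_{0}^{3.2} u^4·e^(-2·u) du / ∫_{0}^{∞} u^4·e^(-2·u) du.
With ∫ u^4·e^(-2·u) du = -(u^4/2 + u^3 + 3·u^2/2 + 3·u/2 + 3/4)·e^(-2·u) + C, the region integral is ≈ 0.57370 and the full one is 3/4.
The region integral divided by the full integral gives P = 0.7649.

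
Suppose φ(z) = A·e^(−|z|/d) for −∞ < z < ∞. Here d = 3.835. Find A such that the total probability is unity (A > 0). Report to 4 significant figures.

A ≈ 0.5106

Normalization requires ∫|φ|² dz = 1, integrated from −∞ to ∞.
With φ = A·e^(−|z|/d), the integral evaluates to A²·[d].
So A² = (d)^(−1).
Substituting d = 3.835 gives A² = 0.26076, so A = 0.51064.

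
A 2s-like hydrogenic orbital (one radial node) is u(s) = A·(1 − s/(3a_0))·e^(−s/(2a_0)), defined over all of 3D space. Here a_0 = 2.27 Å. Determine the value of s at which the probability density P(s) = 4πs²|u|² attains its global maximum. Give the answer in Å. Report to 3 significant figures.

Set d/ds [P(s) = 4πs²|u|²] = 0 and solve for s > 0.
Solving yields s = a_0.
With a_0 = 2.27, the most probable radial distance is 2.270 Å.

s ≈ 2.27 Å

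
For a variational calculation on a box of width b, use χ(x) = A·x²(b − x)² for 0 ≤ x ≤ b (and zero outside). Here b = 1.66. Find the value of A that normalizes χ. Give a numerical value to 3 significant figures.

A ≈ 2.57

The normalization condition is ∫|χ|² dx = 1 from 0 to b.
Carrying out the integral gives A² · b^9/630.
So A² = (b^9/630)^(−1).
With b = 1.66: A² = 6.582 and A = 2.566.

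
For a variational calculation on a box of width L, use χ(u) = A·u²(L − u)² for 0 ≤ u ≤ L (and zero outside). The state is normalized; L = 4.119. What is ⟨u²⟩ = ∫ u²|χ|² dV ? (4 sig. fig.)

⟨u^2⟩ ≈ 4.627

The expectation value is the |χ|²-weighted average of u^2: ∫ u^2|χ|² du.
Since the A² factors cancel between numerator and denominator, ⟨u²⟩ = 3·L^2/11.
With L = 4.119, ⟨u^2⟩ = 4.6271.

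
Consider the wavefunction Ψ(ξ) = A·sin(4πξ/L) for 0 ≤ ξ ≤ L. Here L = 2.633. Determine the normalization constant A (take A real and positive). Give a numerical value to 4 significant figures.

A ≈ 0.8715

Normalization requires ∫|Ψ|² dξ = 1, integrated from 0 to L.
Using sin²θ = (1 − cos 2θ)/2, ∫|Ψ|² dξ = A²·(L/2).
So A² = (L/2)^(−1).
With L = 2.633: A² = 0.75959 and A = 0.87154.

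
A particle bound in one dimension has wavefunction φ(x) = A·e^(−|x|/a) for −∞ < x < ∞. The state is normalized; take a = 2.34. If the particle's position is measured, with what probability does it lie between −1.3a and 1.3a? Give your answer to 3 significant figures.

The probability is P = ∫ |φ|² dx over [−1.3a, 1.3a].
With A² fixed by ∫|φ|² = 1, i.e. A² = (a)^(−1), substitute and integrate.
By symmetry take twice the x ≥ 0 contribution in numerator and denominator; the 2's cancel. In terms of u = x/a (A² and the length scale cancel between numerator and denominator), P = [∫_{0}^{1.3} e^(-2·u) du] / [∫_{0}^{∞} e^(-2·u) du].
With ∫ e^(-2·u) du = -e^(-2·u)/2 + C, the region integral is 1/2 - e^(-13/5)/2 and the full one is 1/2.
This works out to P = 0.9257.

P ≈ 0.926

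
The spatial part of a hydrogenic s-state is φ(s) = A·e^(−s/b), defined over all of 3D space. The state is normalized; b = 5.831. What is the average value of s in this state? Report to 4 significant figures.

By definition ⟨s⟩ = ∫ s |φ(s)|² 4πs² ds.
Since the A² factors cancel between numerator and denominator, ⟨s⟩ = 3·b/2.
With b = 5.831, ⟨s⟩ = 8.7465.

⟨s⟩ ≈ 8.747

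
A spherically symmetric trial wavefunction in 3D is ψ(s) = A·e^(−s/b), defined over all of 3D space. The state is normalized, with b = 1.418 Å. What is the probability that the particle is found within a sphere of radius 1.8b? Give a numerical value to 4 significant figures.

P = ∫ |ψ|² 4πs² ds over s ≤ 1.8b.
A² is fixed by ∫₀^∞ 4πs²|ψ|² ds = 1, i.e. A² = (π·b^3)^(−1).
Substituting u = s/b, A², 4π and the length scale all cancel in the ratio: P = ∫_{0}^{1.8} u^2·e^(-2·u) du / ∫_{0}^{∞} u^2·e^(-2·u) du.
Using ∫ u^2·e^(-2·u) du = -(2·u^2 + 2·u + 1)·e^(-2·u)/4, the numerator is 1/4 - 277·e^(-18/5)/100 and the denominator is 1/4.
Taking the ratio yields P = 0.69725.

P ≈ 0.6973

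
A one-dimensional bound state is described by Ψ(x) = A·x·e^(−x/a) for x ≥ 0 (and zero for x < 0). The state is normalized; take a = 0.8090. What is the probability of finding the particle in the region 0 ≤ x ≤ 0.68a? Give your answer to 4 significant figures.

P ≈ 0.1569

The probability is P = ∫ |Ψ|² dx over [0, 0.68a].
Since A² = 1/(a^3/4), this is the region integral divided by the full normalization integral.
Let u = x/a; then A² and the length scale cancel, so P = ∫_{0}^{0.68} u^2·e^(-2·u) du ÷ ∫_{0}^{∞} u^2·e^(-2·u) du.
Using ∫ u^2·e^(-2·u) du = -(2·u^2 + 2·u + 1)·e^(-2·u)/4, the numerator is 1/4 - 2053·e^(-34/25)/2500 and the denominator is 1/4.
Taking the ratio, P = 0.15692.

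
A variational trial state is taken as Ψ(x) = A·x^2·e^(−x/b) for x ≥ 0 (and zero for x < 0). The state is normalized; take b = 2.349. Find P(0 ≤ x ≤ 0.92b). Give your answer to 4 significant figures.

P ≈ 0.03937

The probability is P = ∫ |Ψ|² dx over [0, 0.92b].
Since A² = 1/(3·b^5/4), this is the region integral divided by the full normalization integral.
Let u = x/b; then A² and the length scale cancel, so P = ∫_{0}^{0.92} u^4·e^(-2·u) du ÷ ∫_{0}^{∞} u^4·e^(-2·u) du.
An antiderivative of u^4·e^(-2·u) is -(u^4/2 + u^3 + 3·u^2/2 + 3·u/2 + 3/4)·e^(-2·u); evaluating from 0 to 0.92 gives ≈ 0.0295272, while the full integral is 3/4.
Taking the ratio, P = 0.039370.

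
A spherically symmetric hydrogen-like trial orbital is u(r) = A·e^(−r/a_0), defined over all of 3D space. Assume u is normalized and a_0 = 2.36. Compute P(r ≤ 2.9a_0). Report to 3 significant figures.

P ≈ 0.928

Integrate the radial probability density 4πr²|u|² over r ≤ 2.9a_0.
The full normalization integral is A²·[π·a_0^3] = 1, fixing A².
Let t = r/a_0; then A², 4π and the length scale all cancel, so P = ∫_{0}^{2.9} t^2·e^(-2·t) dt ÷ ∫_{0}^{∞} t^2·e^(-2·t) dt.
With ∫ t^2·e^(-2·t) dt = -(2·t^2 + 2·t + 1)·e^(-2·t)/4 + C, the region integral is 1/4 - 1181·e^(-29/5)/200 and the full one is 1/4.
This evaluates to P = 0.9285.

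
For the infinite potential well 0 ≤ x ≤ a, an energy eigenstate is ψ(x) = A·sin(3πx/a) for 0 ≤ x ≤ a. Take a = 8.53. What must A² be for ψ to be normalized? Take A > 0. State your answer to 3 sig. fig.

We need A² ∫|f|² dx = 1, taking the integral from 0 to a.
Carrying out the integral gives A² · a/2.
Substituting a = 8.53 gives A² = 0.2345, so A = 0.4842.

A^2 ≈ 0.234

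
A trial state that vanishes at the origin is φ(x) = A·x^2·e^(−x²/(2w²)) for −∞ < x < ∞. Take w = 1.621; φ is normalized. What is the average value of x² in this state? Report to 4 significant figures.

⟨x²⟩ = ∫ x^2 |φ|² dx over the full domain.
The ratio of the moment integral to the normalization integral gives ⟨x²⟩ = 5·w^2/2.
Putting w = 1.621 gives 6.5691.

⟨x^2⟩ ≈ 6.569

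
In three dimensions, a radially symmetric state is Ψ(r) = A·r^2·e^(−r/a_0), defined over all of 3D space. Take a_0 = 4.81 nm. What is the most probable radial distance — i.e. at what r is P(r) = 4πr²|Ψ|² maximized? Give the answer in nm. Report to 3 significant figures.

r ≈ 14.4 nm

Set d/dr [P(r) = 4πr²|Ψ|²] = 0 and solve for r > 0.
This gives r = 3·a_0.
With a_0 = 4.81, the most probable radial distance is 14.43 nm.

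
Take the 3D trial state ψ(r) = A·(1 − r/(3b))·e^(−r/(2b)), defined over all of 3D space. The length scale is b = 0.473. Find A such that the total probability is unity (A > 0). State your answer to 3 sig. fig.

The normalization condition is ∫|ψ|² 4πr² dr = 1 from 0 to ∞.
(Spherical symmetry: dV = 4πr² dr.)
Using ∫₀^∞ rⁿ e^(−αr) dr = n!/αⁿ⁺¹, with ψ = A·(1 − r/(3b))·e^(−r/(2b)), the integral evaluates to A²·[8·π·b^3/3].
Substituting b = 0.473 gives A² = 1.128, so A = 1.062.

A ≈ 1.06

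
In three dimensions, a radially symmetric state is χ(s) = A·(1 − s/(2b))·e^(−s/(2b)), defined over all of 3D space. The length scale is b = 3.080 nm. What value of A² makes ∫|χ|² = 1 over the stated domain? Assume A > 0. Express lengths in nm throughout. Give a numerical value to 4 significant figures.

A^2 ≈ 0.001362 nm^(-3)

Normalization requires ∫|χ|² 4πs² ds = 1, integrated from 0 to ∞.
(Spherical symmetry: dV = 4πs² ds.)
The integral (without the A² prefactor) comes out to 8·π·b^3.
With b = 3.080: A² = 0.0013618 and A = 0.036902.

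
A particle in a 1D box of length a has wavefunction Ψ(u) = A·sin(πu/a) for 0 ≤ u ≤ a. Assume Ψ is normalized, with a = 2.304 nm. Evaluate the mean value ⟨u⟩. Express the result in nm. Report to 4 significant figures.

⟨u⟩ ≈ 1.152 nm

⟨u⟩ = ∫ u |Ψ|² du over the full domain.
The ratio of the moment integral to the normalization integral gives ⟨u⟩ = a/2.
With a = 2.304, ⟨u⟩ = 1.1520.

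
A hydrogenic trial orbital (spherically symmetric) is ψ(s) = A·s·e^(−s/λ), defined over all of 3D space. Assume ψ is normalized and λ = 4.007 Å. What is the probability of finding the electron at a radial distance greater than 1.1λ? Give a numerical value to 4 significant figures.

P ≈ 0.9275

P = ∫ |ψ|² 4πs² ds over s > 1.1λ.
Normalization gives A² = 1/(3·π·λ^5).
In terms of u = s/λ (A², 4π and the length scale all cancel between numerator and denominator), P = [∫_{1.1}^{∞} u^4·e^(-2·u) du] / [∫_{0}^{∞} u^4·e^(-2·u) du].
An antiderivative of u^4·e^(-2·u) is -(u^4/2 + u^3 + 3·u^2/2 + 3·u/2 + 3/4)·e^(-2·u); evaluating from 1.1 to ∞ gives ≈ 0.695628, while the full integral is 3/4.
Taking the ratio yields P = 0.92750.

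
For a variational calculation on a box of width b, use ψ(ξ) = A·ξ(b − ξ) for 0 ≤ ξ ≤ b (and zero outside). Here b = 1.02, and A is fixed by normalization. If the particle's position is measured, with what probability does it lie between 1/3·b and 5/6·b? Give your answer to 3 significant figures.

P = ∫_{1/3·b}^{5/6·b} |ψ(ξ)|² dξ.
Since A² = 1/(b^5/30), this is the region integral divided by the full normalization integral.
In terms of u = ξ/b (A² and the length scale cancel between numerator and denominator), P = [∫_{1/3}^{5/6} u^2·(1 - u)^2 du] / [∫_{0}^{1} u^2·(1 - u)^2 du].
With ∫ u^2·(1 - u)^2 du = u^3·(6·u^2 - 15·u + 10)/30 + C, the region integral is 163/6480 and the full one is 1/30.
Taking the ratio, P = 163/216.

P ≈ 0.755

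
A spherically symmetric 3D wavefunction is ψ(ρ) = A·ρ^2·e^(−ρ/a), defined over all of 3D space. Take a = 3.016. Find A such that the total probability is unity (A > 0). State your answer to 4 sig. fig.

Require ∫ |ψ|² 4πρ² dρ = 1 over the whole domain.
∫|ψ|² 4πρ² dρ = A²·(45·π·a^7/2).
So A² = (45·π·a^7/2)^(−1).
With a = 3.016: A² = 0.0000062323 and A = 0.0024965.

A ≈ 0.002496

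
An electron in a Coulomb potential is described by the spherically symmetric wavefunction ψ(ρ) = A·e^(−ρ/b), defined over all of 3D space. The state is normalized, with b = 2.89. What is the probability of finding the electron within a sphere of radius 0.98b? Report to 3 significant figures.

P ≈ 0.312

Integrate the radial probability density 4πρ²|ψ|² over ρ ≤ 0.98b.
The full normalization integral is A²·[π·b^3] = 1, fixing A².
In terms of u = ρ/b (A², 4π and the length scale all cancel between numerator and denominator), P = [∫_{0}^{0.98} u^2·e^(-2·u) du] / [∫_{0}^{∞} u^2·e^(-2·u) du].
An antiderivative of u^2·e^(-2·u) is -(2·u^2 + 2·u + 1)·e^(-2·u)/4; evaluating from 0 to 0.98 gives 1/4 - 6101·e^(-49/25)/5000, while the full integral is 1/4.
This evaluates to P = 0.3125.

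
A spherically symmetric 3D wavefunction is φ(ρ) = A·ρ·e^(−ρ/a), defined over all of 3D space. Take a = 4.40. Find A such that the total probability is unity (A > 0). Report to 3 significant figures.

The normalization condition is ∫|φ|² 4πρ² dρ = 1 from 0 to ∞.
(Spherical symmetry: dV = 4πρ² dρ.)
With ∫₀^∞ ρ^4 e^(−αρ) dρ = 4!/α^5, carrying out the integral gives A² · 3·π·a^5.
So A² = (3·π·a^5)^(−1).
Substituting a = 4.40 gives A² = 0.00006434, so A = 0.008021.

A ≈ 0.00802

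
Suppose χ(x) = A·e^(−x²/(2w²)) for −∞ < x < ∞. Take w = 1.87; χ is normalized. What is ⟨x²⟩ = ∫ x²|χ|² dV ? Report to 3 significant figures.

⟨x²⟩ = ∫ x^2 |χ|² dx over the full domain.
With ∫_{−∞}^{∞} x^(2m) e^(−αx²) dx = (2m−1)!!·√π / (2^m α^(m+1/2)), the ratio of the moment integral to the normalization integral gives ⟨x²⟩ = w^2/2.
Putting w = 1.87 gives 1.748.

⟨x^2⟩ ≈ 1.75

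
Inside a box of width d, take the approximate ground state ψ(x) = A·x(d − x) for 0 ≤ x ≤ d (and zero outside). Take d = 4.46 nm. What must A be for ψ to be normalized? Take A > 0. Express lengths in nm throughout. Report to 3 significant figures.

A ≈ 0.130 nm^(-5/2)

We need A² ∫|f|² dx = 1, taking the integral from 0 to d.
With ψ = A·x(d − x), the integral evaluates to A²·[d^5/30].
Hence A² = 1/[d^5/30].
Plugging in d = 4.46 yields A = 0.1304.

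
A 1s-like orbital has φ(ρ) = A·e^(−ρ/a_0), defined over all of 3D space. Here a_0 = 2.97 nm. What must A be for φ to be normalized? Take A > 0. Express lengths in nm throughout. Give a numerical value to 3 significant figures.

A ≈ 0.110 nm^(-3/2)

We need A² ∫|f|² 4πρ² dρ = 1, taking the integral from 0 to ∞.
(Spherical symmetry: dV = 4πρ² dρ.)
∫|φ|² 4πρ² dρ = A²·(π·a_0^3).
So A² = (π·a_0^3)^(−1).
With a_0 = 2.97: A² = 0.01215 and A = 0.1102.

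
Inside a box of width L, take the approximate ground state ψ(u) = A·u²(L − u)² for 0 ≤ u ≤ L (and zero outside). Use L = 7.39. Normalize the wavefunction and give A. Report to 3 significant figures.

Normalization requires ∫|ψ|² du = 1, integrated from 0 to L.
Expanding the polynomial and integrating term by term, the integral (without the A² prefactor) comes out to L^9/630.
So A² = (L^9/630)^(−1).
With L = 7.39: A² = 0.000009584 and A = 0.003096.

A ≈ 0.00310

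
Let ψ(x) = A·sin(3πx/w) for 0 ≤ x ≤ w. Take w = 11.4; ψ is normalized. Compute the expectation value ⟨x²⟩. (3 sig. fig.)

⟨x²⟩ = ∫ x^2 |ψ|² dx over the full domain.
With ∫₀^w sin²(nπx/w) dx = w/2, since the A² factors cancel between numerator and denominator, ⟨x²⟩ = -w^2/(18·π^2) + w^2/3.
With w = 11.4, ⟨x^2⟩ = 42.59.

⟨x^2⟩ ≈ 42.6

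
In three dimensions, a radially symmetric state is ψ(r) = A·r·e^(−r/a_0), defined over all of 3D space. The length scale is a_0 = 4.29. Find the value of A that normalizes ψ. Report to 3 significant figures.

The normalization condition is ∫|ψ|² 4πr² dr = 1 from 0 to ∞.
In 3D with spherical symmetry the volume element is 4πr² dr.
∫|ψ|² 4πr² dr = A²·(3·π·a_0^5).
Plugging in a_0 = 4.29 yields A = 0.008545.

A ≈ 0.00855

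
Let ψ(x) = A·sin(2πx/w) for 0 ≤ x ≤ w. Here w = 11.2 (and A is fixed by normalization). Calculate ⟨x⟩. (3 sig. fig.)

The expectation value is the |ψ|²-weighted average of x: ∫ x|ψ|² dx.
Since the A² factors cancel between numerator and denominator, ⟨x⟩ = w/2.
Putting w = 11.2 gives 5.600.

⟨x⟩ ≈ 5.60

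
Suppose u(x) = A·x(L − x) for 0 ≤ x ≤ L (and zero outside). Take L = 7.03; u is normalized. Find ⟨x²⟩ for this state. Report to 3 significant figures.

The expectation value is the |u|²-weighted average of x^2: ∫ x^2|u|² dx.
Expanding the polynomial and integrating term by term, since the A² factors cancel between numerator and denominator, ⟨x²⟩ = 2·L^2/7.
With L = 7.03, ⟨x^2⟩ = 14.12.

⟨x^2⟩ ≈ 14.1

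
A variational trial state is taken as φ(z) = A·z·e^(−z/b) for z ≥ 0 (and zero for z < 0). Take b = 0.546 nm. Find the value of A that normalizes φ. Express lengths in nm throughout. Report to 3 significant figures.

The normalization condition is ∫|φ|² dz = 1 from 0 to ∞.
∫|φ|² dz = A²·(b^3/4).
Hence A² = 1/[b^3/4].
Plugging in b = 0.546 yields A = 4.957.

A ≈ 4.96 nm^(-3/2)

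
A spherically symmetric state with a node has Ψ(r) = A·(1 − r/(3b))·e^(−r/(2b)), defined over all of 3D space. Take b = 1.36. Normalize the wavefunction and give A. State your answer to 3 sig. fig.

Normalization requires ∫|Ψ|² 4πr² dr = 1, integrated from 0 to ∞.
(Spherical symmetry: dV = 4πr² dr.)
∫|Ψ|² 4πr² dr = A²·(8·π·b^3/3).
Setting this equal to 1 gives A² = 1/(8·π·b^3/3).
Substituting b = 1.36 gives A² = 0.04745, so A = 0.2178.

A ≈ 0.218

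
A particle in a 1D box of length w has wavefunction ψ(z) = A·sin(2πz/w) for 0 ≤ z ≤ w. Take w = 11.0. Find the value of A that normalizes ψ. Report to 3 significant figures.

A ≈ 0.426

We need A² ∫|f|² dz = 1, taking the integral from 0 to w.
With ∫₀^w sin²(nπz/w) dz = w/2, with ψ = A·sin(2πz/w), the integral evaluates to A²·[w/2].
So A² = (w/2)^(−1).
Substituting w = 11.0 gives A² = 0.1818, so A = 0.4264.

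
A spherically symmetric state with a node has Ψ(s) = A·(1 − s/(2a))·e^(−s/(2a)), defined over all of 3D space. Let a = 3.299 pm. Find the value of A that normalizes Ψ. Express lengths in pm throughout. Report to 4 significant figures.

A ≈ 0.03329 pm^(-3/2)

Require ∫ |Ψ|² 4πs² ds = 1 over the whole domain.
The angular integral contributes 4π, leaving ∫₀^∞ s²|Ψ|² ds.
With ∫₀^∞ s^4 e^(−αs) ds = 4!/α^5, with Ψ = A·(1 − s/(2a))·e^(−s/(2a)), the integral evaluates to A²·[8·π·a^3].
Hence A² = 1/[8·π·a^3].
With a = 3.299: A² = 0.0011082 and A = 0.033289.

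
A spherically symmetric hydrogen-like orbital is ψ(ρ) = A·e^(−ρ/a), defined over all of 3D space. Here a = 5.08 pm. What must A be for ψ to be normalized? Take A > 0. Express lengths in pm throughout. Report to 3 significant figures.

We need A² ∫|f|² 4πρ² dρ = 1, taking the integral from 0 to ∞.
With ∫₀^∞ ρ^2 e^(−αρ) dρ = 2!/α^3, carrying out the integral gives A² · π·a^3.
Hence A² = 1/[π·a^3].
With a = 5.08: A² = 0.002428 and A = 0.04928.

A ≈ 0.0493 pm^(-3/2)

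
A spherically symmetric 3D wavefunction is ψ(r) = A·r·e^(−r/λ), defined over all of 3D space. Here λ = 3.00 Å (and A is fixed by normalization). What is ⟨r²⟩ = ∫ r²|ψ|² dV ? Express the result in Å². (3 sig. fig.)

⟨r^2⟩ ≈ 67.5 Å^2

⟨r²⟩ = ∫ r^2 |ψ|² 4πr² dr over the full domain.
Evaluating both integrals, ⟨r²⟩ = 15·λ^2/2.
Putting λ = 3.00 gives 67.50.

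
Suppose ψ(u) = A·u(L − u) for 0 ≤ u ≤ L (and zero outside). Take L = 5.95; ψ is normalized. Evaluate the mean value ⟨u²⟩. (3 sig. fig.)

⟨u^2⟩ ≈ 10.1

The expectation value is the |ψ|²-weighted average of u^2: ∫ u^2|ψ|² du.
The ratio of the moment integral to the normalization integral gives ⟨u²⟩ = 2·L^2/7.
Putting L = 5.95 gives 10.12.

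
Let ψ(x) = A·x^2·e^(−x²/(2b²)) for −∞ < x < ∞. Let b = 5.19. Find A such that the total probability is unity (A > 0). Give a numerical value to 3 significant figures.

The normalization condition is ∫|ψ|² dx = 1 from −∞ to ∞.
∫|ψ|² dx = A²·(3·√(π)·b^5/4).
Setting this equal to 1 gives A² = 1/(3·√(π)·b^5/4).
With b = 5.19: A² = 0.0001998 and A = 0.01413.

A ≈ 0.0141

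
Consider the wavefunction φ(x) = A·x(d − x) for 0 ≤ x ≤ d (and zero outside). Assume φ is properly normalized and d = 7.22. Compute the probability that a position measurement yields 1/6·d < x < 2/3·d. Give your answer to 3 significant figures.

The probability is P = ∫ |φ|² dx over [1/6·d, 2/3·d].
The normalization integral ∫|φ|²dx over the whole domain equals d^5/30·A², and A² cancels in the ratio.
Substituting u = x/d, A² and the length scale cancel in the ratio: P = ∫_{1/6}^{2/3} u^2·(1 - u)^2 du / ∫_{0}^{1} u^2·(1 - u)^2 du.
With ∫ u^2·(1 - u)^2 du = u^3·(6·u^2 - 15·u + 10)/30 + C, the region integral is 163/6480 and the full one is 1/30.
The result is P = 163/216.

P ≈ 0.755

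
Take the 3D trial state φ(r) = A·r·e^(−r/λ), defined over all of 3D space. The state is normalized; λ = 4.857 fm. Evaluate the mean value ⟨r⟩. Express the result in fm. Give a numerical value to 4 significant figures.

⟨r⟩ = ∫ r |φ|² 4πr² dr over the full domain.
Recall ∫₀^∞ r^m e^(−r/β) dr = m!·β^(m+1), since the A² factors cancel between numerator and denominator, ⟨r⟩ = 5·λ/2.
With λ = 4.857, ⟨r⟩ = 12.143.

⟨r⟩ ≈ 12.14 fm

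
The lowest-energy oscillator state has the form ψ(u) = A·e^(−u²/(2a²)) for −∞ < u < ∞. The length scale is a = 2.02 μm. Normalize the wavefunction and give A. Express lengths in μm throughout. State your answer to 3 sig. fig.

A ≈ 0.528 μm^(-1/2)

Require ∫ |ψ|² du = 1 over the whole domain.
The integral (without the A² prefactor) comes out to √(π)·a.
So A² = (√(π)·a)^(−1).
Plugging in a = 2.02 yields A = 0.5285.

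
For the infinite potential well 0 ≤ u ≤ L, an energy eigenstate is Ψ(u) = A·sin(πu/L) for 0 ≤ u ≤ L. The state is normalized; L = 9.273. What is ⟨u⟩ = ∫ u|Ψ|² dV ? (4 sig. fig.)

⟨u⟩ ≈ 4.637

The expectation value is the |Ψ|²-weighted average of u: ∫ u|Ψ|² du.
With ∫₀^L sin²(nπu/L) du = L/2, evaluating both integrals, ⟨u⟩ = L/2.
Putting L = 9.273 gives 4.6365.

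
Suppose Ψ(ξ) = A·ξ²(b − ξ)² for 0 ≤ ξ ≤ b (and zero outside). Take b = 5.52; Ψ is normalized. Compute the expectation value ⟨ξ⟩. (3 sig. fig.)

⟨ξ⟩ ≈ 2.76

By definition ⟨ξ⟩ = ∫ ξ |Ψ(ξ)|² dξ.
Expanding the polynomial and integrating term by term, evaluating both integrals, ⟨ξ⟩ = b/2.
With b = 5.52, ⟨ξ⟩ = 2.760.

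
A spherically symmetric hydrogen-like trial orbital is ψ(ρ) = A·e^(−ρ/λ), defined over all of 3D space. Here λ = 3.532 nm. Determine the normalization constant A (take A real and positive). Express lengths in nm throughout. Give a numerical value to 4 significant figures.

Require ∫ |ψ|² 4πρ² dρ = 1 over the whole domain.
With ∫₀^∞ ρ^2 e^(−αρ) dρ = 2!/α^3, ∫|ψ|² 4πρ² dρ = A²·(π·λ^3).
Setting this equal to 1 gives A² = 1/(π·λ^3).
With λ = 3.532: A² = 0.0072242 and A = 0.084995.

A ≈ 0.08500 nm^(-3/2)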